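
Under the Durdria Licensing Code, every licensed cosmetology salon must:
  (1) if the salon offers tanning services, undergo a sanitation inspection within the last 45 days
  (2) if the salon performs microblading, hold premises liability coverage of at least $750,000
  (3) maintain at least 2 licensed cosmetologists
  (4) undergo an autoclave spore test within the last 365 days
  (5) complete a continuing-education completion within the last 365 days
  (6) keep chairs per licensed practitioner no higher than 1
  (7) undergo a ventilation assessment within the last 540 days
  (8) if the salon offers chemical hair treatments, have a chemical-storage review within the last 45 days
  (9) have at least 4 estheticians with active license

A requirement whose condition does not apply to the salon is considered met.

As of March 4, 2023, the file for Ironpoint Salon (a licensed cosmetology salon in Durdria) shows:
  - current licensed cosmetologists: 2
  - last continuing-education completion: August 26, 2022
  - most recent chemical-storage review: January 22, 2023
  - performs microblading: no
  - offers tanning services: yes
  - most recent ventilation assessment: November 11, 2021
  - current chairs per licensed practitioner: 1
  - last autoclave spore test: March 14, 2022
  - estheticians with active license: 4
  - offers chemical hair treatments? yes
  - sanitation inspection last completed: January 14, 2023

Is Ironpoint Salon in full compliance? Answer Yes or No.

1. condition 'offers tanning services' holds; sanitation inspection 49 days ago vs limit 45 → not met
2. condition 'performs microblading' does not hold → requirement n/a → met
3. licensed cosmetologists 2 ≥ 2 → met
4. autoclave spore test 355 days ago vs limit 365 → met
5. continuing-education completion 190 days ago vs limit 365 → met
6. chairs per licensed practitioner 1 ≤ 1 → met
7. ventilation assessment 478 days ago vs limit 540 → met
8. condition 'offers chemical hair treatments' holds; chemical-storage review 41 days ago vs limit 45 → met
9. estheticians with active license 4 ≥ 4 → met
Not met: 1

No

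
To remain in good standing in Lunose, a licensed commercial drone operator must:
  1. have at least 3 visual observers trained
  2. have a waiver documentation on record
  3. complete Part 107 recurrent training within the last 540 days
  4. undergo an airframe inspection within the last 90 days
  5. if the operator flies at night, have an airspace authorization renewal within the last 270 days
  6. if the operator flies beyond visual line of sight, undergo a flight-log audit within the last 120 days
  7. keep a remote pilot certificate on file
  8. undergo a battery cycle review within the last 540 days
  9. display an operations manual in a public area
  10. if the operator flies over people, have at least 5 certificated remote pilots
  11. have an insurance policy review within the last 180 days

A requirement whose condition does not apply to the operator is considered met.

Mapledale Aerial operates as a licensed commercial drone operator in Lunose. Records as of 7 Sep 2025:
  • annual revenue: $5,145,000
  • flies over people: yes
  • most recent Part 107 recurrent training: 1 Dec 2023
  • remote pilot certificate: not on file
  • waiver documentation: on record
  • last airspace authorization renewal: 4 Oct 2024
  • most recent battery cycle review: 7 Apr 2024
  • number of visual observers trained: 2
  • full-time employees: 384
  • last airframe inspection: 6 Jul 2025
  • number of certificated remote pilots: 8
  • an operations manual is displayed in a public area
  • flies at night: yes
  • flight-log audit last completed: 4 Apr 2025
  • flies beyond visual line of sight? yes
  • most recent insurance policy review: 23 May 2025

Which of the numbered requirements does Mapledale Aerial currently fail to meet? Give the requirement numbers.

1, 3, 5, 6, 7

1. visual observers trained 2 < 3 → not met
2. waiver documentation present → met
3. Part 107 recurrent training 646 days ago vs limit 540 → not met
4. airframe inspection 63 days ago vs limit 90 → met
5. condition 'flies at night' holds; airspace authorization renewal 338 days ago vs limit 270 → not met
6. condition 'flies beyond visual line of sight' holds; flight-log audit 156 days ago vs limit 120 → not met
7. remote pilot certificate absent → not met
8. battery cycle review 518 days ago vs limit 540 → met
9. operations manual present → met
10. condition 'flies over people' holds; certificated remote pilots 8 ≥ 5 → met
11. insurance policy review 107 days ago vs limit 180 → met
Not met: 1, 3, 5, 6, 7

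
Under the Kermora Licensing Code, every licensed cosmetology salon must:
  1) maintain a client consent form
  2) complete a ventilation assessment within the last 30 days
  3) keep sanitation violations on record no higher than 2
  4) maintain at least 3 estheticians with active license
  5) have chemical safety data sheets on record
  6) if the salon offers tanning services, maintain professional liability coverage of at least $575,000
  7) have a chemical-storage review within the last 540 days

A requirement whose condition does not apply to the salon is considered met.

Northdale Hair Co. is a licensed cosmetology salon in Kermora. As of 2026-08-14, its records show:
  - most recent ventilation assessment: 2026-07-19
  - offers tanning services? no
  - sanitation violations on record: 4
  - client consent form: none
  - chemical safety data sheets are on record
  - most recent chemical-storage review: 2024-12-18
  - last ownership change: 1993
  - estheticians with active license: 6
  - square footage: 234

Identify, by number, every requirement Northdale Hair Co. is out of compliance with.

1, 3, 7

1. client consent form absent → not met
2. ventilation assessment 26 days ago vs limit 30 → met
3. sanitation violations on record 4 > 2 → not met
4. estheticians with active license 6 ≥ 3 → met
5. chemical safety data sheets present → met
6. condition 'offers tanning services' does not hold → requirement n/a → met
7. chemical-storage review 604 days ago vs limit 540 → not met
Not met: 1, 3, 7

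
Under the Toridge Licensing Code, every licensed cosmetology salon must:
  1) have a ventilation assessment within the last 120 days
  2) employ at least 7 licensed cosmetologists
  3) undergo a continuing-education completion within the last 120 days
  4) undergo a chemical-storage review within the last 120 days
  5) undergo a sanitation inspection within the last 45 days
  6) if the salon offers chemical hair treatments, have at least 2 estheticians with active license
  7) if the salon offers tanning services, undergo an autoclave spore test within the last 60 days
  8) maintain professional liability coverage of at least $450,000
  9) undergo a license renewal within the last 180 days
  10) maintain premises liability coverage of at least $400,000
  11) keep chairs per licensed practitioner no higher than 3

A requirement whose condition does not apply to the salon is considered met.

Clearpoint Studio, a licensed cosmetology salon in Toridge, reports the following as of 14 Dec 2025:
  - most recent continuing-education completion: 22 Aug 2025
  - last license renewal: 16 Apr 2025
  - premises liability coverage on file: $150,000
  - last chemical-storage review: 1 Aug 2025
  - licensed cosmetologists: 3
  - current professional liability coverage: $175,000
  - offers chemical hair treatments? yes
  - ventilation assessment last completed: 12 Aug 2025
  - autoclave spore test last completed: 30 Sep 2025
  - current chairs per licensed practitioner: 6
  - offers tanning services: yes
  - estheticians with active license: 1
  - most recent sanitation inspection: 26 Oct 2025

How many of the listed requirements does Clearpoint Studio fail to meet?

10

1. ventilation assessment 124 days ago vs limit 120 → not met
2. licensed cosmetologists 3 < 7 → not met
3. continuing-education completion 114 days ago vs limit 120 → met
4. chemical-storage review 135 days ago vs limit 120 → not met
5. sanitation inspection 49 days ago vs limit 45 → not met
6. condition 'offers chemical hair treatments' holds; estheticians with active license 1 < 2 → not met
7. condition 'offers tanning services' holds; autoclave spore test 75 days ago vs limit 60 → not met
8. professional liability coverage $175,000 < $450,000 → not met
9. license renewal 242 days ago vs limit 180 → not met
10. premises liability coverage $150,000 < $400,000 → not met
11. chairs per licensed practitioner 6 > 3 → not met
Not met: 10 of 11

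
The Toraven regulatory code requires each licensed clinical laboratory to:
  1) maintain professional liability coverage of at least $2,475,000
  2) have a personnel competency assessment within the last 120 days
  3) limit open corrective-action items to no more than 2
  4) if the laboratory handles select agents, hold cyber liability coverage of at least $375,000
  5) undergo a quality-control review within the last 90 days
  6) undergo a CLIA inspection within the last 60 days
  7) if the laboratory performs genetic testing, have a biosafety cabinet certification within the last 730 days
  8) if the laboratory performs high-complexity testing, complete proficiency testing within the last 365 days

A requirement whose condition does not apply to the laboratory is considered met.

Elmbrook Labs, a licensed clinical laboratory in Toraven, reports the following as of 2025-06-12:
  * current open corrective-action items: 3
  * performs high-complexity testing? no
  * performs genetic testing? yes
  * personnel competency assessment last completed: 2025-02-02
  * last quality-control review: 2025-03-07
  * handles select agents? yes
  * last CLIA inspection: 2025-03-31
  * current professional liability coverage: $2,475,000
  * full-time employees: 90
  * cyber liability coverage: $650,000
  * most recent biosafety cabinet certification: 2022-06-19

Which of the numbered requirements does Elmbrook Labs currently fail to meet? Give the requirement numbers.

2, 3, 5, 6, 7

1. professional liability coverage $2,475,000 ≥ $2,475,000 → met
2. personnel competency assessment 130 days ago vs limit 120 → not met
3. open corrective-action items 3 > 2 → not met
4. condition 'handles select agents' holds; cyber liability coverage $650,000 ≥ $375,000 → met
5. quality-control review 97 days ago vs limit 90 → not met
6. CLIA inspection 73 days ago vs limit 60 → not met
7. condition 'performs genetic testing' holds; biosafety cabinet certification 1089 days ago vs limit 730 → not met
8. condition 'performs high-complexity testing' does not hold → requirement n/a → met
Not met: 2, 3, 5, 6, 7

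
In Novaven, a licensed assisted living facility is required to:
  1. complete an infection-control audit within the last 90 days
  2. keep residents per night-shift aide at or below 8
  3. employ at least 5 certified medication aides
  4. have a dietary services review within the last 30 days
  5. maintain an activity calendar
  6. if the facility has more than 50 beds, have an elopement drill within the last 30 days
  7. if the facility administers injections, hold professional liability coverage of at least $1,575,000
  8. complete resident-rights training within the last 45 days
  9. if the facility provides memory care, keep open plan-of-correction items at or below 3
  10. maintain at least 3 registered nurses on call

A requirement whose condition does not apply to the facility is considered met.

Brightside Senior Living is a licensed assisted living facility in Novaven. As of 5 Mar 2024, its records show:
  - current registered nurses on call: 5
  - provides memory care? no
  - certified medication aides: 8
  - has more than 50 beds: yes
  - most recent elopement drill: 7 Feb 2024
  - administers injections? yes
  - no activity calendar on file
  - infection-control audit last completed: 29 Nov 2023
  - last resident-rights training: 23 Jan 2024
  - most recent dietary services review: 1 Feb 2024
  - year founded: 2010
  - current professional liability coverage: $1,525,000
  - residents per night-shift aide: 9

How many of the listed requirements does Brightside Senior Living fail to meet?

5

1. infection-control audit 97 days ago vs limit 90 → not met
2. residents per night-shift aide 9 > 8 → not met
3. certified medication aides 8 ≥ 5 → met
4. dietary services review 33 days ago vs limit 30 → not met
5. activity calendar absent → not met
6. condition 'has more than 50 beds' holds; elopement drill 27 days ago vs limit 30 → met
7. condition 'administers injections' holds; professional liability coverage $1,525,000 < $1,575,000 → not met
8. resident-rights training 42 days ago vs limit 45 → met
9. condition 'provides memory care' does not hold → requirement n/a → met
10. registered nurses on call 5 ≥ 3 → met
Not met: 5 of 10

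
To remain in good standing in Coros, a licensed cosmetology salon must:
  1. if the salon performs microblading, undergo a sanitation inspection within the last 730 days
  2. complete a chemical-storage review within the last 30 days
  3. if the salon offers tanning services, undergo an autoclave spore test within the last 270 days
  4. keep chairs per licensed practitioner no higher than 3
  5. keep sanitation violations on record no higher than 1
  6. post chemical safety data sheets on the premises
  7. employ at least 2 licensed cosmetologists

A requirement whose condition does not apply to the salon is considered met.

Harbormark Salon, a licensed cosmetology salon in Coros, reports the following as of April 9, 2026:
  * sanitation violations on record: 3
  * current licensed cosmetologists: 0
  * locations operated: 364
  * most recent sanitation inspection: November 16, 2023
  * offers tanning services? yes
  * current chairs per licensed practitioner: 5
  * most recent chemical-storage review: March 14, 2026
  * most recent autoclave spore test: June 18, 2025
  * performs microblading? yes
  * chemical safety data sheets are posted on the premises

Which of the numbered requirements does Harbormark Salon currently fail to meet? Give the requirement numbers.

1. condition 'performs microblading' holds; sanitation inspection 875 days ago vs limit 730 → not met
2. chemical-storage review 26 days ago vs limit 30 → met
3. condition 'offers tanning services' holds; autoclave spore test 295 days ago vs limit 270 → not met
4. chairs per licensed practitioner 5 > 3 → not met
5. sanitation violations on record 3 > 1 → not met
6. chemical safety data sheets present → met
7. licensed cosmetologists 0 < 2 → not met
Not met: 1, 3, 4, 5, 7

1, 3, 4, 5, 7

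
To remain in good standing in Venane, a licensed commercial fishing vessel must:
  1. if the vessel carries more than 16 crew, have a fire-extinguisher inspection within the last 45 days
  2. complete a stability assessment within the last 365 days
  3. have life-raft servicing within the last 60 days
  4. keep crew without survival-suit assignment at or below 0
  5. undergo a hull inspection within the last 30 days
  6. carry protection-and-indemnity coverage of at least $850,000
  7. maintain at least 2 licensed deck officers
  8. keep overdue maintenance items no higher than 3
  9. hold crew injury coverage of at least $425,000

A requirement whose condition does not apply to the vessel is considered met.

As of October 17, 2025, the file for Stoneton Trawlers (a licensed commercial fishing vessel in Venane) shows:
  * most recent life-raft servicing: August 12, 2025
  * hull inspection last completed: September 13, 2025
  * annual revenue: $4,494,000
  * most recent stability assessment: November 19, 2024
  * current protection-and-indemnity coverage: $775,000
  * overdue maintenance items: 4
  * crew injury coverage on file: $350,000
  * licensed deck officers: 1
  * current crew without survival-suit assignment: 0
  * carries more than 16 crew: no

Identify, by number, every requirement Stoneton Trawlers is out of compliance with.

1. condition 'carries more than 16 crew' does not hold → requirement n/a → met
2. stability assessment 332 days ago vs limit 365 → met
3. life-raft servicing 66 days ago vs limit 60 → not met
4. crew without survival-suit assignment 0 ≤ 0 → met
5. hull inspection 34 days ago vs limit 30 → not met
6. protection-and-indemnity coverage $775,000 < $850,000 → not met
7. licensed deck officers 1 < 2 → not met
8. overdue maintenance items 4 > 3 → not met
9. crew injury coverage $350,000 < $425,000 → not met
Not met: 3, 5, 6, 7, 8, 9

3, 5, 6, 7, 8, 9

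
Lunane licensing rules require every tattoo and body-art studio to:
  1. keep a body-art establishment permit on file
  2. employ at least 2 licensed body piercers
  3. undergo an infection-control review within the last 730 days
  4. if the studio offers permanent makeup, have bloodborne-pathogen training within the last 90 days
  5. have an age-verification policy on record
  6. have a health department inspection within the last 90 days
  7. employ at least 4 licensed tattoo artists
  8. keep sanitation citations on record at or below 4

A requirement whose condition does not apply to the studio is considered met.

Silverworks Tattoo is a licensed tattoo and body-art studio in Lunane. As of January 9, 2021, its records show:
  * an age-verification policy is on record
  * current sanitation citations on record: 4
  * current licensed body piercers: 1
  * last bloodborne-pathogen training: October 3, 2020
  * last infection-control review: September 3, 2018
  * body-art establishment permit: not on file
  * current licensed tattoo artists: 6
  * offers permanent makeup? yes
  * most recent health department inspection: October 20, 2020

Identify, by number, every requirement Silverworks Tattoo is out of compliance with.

1. body-art establishment permit absent → not met
2. licensed body piercers 1 < 2 → not met
3. infection-control review 859 days ago vs limit 730 → not met
4. condition 'offers permanent makeup' holds; bloodborne-pathogen training 98 days ago vs limit 90 → not met
5. age-verification policy present → met
6. health department inspection 81 days ago vs limit 90 → met
7. licensed tattoo artists 6 ≥ 4 → met
8. sanitation citations on record 4 ≤ 4 → met
Not met: 1, 2, 3, 4

1, 2, 3, 4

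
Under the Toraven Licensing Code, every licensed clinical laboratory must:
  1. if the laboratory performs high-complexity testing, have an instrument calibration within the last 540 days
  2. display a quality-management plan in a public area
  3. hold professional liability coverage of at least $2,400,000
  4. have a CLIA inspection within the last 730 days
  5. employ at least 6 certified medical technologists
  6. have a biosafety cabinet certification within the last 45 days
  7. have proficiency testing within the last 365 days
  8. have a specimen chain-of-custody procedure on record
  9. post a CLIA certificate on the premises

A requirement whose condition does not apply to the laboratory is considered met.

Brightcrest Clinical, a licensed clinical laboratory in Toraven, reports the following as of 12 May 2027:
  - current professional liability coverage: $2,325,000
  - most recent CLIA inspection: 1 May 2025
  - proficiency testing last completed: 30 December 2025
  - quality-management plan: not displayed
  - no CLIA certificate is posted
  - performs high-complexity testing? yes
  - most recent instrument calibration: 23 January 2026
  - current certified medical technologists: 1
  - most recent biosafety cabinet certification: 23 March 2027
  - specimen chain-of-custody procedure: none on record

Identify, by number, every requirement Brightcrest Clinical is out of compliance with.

1. condition 'performs high-complexity testing' holds; instrument calibration 474 days ago vs limit 540 → met
2. quality-management plan absent → not met
3. professional liability coverage $2,325,000 < $2,400,000 → not met
4. CLIA inspection 741 days ago vs limit 730 → not met
5. certified medical technologists 1 < 6 → not met
6. biosafety cabinet certification 50 days ago vs limit 45 → not met
7. proficiency testing 498 days ago vs limit 365 → not met
8. specimen chain-of-custody procedure absent → not met
9. CLIA certificate absent → not met
Not met: 2, 3, 4, 5, 6, 7, 8, 9

2, 3, 4, 5, 6, 7, 8, 9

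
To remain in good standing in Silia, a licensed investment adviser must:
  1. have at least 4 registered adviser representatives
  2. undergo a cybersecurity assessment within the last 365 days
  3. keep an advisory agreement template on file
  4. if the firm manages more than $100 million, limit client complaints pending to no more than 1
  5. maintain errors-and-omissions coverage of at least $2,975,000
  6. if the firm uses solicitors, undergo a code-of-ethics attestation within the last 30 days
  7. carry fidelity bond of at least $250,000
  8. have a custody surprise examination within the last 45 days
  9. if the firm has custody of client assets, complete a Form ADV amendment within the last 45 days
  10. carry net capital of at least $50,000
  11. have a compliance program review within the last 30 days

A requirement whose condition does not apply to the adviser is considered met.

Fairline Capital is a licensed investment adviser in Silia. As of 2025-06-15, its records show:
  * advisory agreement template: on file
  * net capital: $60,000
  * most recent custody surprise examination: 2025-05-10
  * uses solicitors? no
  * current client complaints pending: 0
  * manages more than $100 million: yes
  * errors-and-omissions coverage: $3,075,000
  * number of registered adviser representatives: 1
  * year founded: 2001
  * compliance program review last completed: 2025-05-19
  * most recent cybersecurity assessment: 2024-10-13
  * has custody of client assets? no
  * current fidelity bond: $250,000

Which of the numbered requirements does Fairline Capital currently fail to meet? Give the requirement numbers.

1. registered adviser representatives 1 < 4 → not met
2. cybersecurity assessment 245 days ago vs limit 365 → met
3. advisory agreement template present → met
4. condition 'manages more than $100 million' holds; client complaints pending 0 ≤ 1 → met
5. errors-and-omissions coverage $3,075,000 ≥ $2,975,000 → met
6. condition 'uses solicitors' does not hold → requirement n/a → met
7. fidelity bond $250,000 ≥ $250,000 → met
8. custody surprise examination 36 days ago vs limit 45 → met
9. condition 'has custody of client assets' does not hold → requirement n/a → met
10. net capital $60,000 ≥ $50,000 → met
11. compliance program review 27 days ago vs limit 30 → met
Not met: 1

1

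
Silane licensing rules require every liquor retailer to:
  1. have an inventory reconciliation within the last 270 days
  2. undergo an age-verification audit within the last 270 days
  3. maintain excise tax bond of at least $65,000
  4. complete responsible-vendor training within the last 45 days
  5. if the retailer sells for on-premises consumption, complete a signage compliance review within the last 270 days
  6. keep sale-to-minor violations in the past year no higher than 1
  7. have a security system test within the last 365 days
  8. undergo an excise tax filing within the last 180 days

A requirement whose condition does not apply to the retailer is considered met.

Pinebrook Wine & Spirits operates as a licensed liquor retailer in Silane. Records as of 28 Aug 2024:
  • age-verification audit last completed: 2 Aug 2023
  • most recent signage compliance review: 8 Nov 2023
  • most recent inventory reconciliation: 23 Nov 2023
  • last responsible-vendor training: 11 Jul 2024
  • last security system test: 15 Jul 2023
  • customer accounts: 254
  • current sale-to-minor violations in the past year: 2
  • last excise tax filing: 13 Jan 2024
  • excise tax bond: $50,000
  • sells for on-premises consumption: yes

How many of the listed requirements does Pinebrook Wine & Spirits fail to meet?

1. inventory reconciliation 279 days ago vs limit 270 → not met
2. age-verification audit 392 days ago vs limit 270 → not met
3. excise tax bond $50,000 < $65,000 → not met
4. responsible-vendor training 48 days ago vs limit 45 → not met
5. condition 'sells for on-premises consumption' holds; signage compliance review 294 days ago vs limit 270 → not met
6. sale-to-minor violations in the past year 2 > 1 → not met
7. security system test 410 days ago vs limit 365 → not met
8. excise tax filing 228 days ago vs limit 180 → not met
Not met: 8 of 8

8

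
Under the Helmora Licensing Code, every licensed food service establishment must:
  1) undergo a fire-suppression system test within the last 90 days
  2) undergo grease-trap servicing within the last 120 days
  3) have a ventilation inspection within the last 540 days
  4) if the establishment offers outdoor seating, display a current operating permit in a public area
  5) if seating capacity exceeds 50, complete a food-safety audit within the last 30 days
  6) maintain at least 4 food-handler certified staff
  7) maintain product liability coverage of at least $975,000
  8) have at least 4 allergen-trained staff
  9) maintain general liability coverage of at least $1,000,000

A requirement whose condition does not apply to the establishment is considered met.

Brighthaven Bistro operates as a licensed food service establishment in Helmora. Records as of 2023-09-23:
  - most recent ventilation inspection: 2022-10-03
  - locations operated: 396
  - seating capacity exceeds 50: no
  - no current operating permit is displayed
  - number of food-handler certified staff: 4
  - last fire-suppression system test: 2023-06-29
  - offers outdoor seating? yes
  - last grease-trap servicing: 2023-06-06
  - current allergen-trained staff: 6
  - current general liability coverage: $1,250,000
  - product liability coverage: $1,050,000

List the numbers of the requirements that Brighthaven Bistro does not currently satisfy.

4

1. fire-suppression system test 86 days ago vs limit 90 → met
2. grease-trap servicing 109 days ago vs limit 120 → met
3. ventilation inspection 355 days ago vs limit 540 → met
4. condition 'offers outdoor seating' holds; current operating permit absent → not met
5. condition 'seating capacity exceeds 50' does not hold → requirement n/a → met
6. food-handler certified staff 4 ≥ 4 → met
7. product liability coverage $1,050,000 ≥ $975,000 → met
8. allergen-trained staff 6 ≥ 4 → met
9. general liability coverage $1,250,000 ≥ $1,000,000 → met
Not met: 4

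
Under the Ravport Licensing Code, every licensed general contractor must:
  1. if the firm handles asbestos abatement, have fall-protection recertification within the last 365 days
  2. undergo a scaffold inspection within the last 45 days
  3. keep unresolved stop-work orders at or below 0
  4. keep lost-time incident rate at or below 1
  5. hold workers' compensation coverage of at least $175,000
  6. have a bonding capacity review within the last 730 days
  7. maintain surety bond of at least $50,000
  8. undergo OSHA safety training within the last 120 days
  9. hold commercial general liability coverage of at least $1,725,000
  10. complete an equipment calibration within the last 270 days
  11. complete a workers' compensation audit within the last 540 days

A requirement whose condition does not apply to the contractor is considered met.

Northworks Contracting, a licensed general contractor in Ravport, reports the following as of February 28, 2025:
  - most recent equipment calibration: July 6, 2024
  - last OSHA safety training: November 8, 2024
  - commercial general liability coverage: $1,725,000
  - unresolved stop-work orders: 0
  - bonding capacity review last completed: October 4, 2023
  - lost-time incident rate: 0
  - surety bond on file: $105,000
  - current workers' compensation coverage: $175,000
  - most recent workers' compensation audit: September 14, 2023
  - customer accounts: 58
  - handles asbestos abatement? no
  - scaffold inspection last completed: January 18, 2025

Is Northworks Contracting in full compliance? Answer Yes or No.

Yes

1. condition 'handles asbestos abatement' does not hold → requirement n/a → met
2. scaffold inspection 41 days ago vs limit 45 → met
3. unresolved stop-work orders 0 ≤ 0 → met
4. lost-time incident rate 0 ≤ 1 → met
5. workers' compensation coverage $175,000 ≥ $175,000 → met
6. bonding capacity review 513 days ago vs limit 730 → met
7. surety bond $105,000 ≥ $50,000 → met
8. OSHA safety training 112 days ago vs limit 120 → met
9. commercial general liability coverage $1,725,000 ≥ $1,725,000 → met
10. equipment calibration 237 days ago vs limit 270 → met
11. workers' compensation audit 533 days ago vs limit 540 → met
All met.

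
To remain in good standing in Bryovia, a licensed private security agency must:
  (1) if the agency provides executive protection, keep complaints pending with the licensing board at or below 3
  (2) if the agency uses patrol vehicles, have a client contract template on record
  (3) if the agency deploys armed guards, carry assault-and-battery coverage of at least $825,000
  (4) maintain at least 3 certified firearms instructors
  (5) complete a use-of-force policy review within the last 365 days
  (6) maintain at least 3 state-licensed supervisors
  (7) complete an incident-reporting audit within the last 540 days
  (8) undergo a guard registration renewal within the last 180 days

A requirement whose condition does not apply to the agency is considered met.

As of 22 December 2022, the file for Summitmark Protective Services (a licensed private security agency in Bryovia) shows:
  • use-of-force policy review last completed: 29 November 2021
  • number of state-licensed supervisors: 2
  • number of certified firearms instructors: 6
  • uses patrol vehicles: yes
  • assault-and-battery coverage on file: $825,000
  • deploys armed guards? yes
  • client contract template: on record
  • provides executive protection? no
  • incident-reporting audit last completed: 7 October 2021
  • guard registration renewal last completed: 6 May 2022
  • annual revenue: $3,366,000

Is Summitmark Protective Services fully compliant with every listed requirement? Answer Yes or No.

No

1. condition 'provides executive protection' does not hold → requirement n/a → met
2. condition 'uses patrol vehicles' holds; client contract template present → met
3. condition 'deploys armed guards' holds; assault-and-battery coverage $825,000 ≥ $825,000 → met
4. certified firearms instructors 6 ≥ 3 → met
5. use-of-force policy review 388 days ago vs limit 365 → not met
6. state-licensed supervisors 2 < 3 → not met
7. incident-reporting audit 441 days ago vs limit 540 → met
8. guard registration renewal 230 days ago vs limit 180 → not met
Not met: 5, 6, 8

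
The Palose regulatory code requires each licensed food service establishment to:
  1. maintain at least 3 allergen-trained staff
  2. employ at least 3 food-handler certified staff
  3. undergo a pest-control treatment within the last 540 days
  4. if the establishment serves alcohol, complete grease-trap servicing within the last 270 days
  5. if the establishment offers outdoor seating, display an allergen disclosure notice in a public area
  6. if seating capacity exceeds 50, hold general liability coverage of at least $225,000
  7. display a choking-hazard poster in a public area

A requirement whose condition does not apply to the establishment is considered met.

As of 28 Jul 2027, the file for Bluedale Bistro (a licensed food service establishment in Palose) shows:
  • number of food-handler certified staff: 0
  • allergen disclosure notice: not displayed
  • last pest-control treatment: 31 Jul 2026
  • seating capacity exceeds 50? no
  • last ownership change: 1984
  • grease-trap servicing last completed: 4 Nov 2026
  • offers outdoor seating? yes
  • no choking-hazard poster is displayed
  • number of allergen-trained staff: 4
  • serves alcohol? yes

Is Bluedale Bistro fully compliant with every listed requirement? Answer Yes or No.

No

1. allergen-trained staff 4 ≥ 3 → met
2. food-handler certified staff 0 < 3 → not met
3. pest-control treatment 362 days ago vs limit 540 → met
4. condition 'serves alcohol' holds; grease-trap servicing 266 days ago vs limit 270 → met
5. condition 'offers outdoor seating' holds; allergen disclosure notice absent → not met
6. condition 'seating capacity exceeds 50' does not hold → requirement n/a → met
7. choking-hazard poster absent → not met
Not met: 2, 5, 7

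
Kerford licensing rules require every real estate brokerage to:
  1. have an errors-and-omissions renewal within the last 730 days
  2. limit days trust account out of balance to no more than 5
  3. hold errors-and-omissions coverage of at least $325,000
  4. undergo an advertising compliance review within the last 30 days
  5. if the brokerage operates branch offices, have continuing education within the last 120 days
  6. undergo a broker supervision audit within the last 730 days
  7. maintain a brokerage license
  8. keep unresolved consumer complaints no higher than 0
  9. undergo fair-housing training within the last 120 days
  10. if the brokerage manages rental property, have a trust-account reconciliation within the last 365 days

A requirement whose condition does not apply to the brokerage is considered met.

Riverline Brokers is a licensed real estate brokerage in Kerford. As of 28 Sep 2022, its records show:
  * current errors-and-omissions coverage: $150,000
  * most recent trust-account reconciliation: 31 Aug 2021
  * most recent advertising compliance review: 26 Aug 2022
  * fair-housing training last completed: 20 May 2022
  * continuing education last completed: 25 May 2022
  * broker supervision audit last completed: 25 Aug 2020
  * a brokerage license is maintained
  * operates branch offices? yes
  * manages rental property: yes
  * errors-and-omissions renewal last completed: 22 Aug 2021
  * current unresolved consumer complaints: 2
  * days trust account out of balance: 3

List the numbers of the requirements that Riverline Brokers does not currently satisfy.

3, 4, 5, 6, 8, 9, 10

1. errors-and-omissions renewal 402 days ago vs limit 730 → met
2. days trust account out of balance 3 ≤ 5 → met
3. errors-and-omissions coverage $150,000 < $325,000 → not met
4. advertising compliance review 33 days ago vs limit 30 → not met
5. condition 'operates branch offices' holds; continuing education 126 days ago vs limit 120 → not met
6. broker supervision audit 764 days ago vs limit 730 → not met
7. brokerage license present → met
8. unresolved consumer complaints 2 > 0 → not met
9. fair-housing training 131 days ago vs limit 120 → not met
10. condition 'manages rental property' holds; trust-account reconciliation 393 days ago vs limit 365 → not met
Not met: 3, 4, 5, 6, 8, 9, 10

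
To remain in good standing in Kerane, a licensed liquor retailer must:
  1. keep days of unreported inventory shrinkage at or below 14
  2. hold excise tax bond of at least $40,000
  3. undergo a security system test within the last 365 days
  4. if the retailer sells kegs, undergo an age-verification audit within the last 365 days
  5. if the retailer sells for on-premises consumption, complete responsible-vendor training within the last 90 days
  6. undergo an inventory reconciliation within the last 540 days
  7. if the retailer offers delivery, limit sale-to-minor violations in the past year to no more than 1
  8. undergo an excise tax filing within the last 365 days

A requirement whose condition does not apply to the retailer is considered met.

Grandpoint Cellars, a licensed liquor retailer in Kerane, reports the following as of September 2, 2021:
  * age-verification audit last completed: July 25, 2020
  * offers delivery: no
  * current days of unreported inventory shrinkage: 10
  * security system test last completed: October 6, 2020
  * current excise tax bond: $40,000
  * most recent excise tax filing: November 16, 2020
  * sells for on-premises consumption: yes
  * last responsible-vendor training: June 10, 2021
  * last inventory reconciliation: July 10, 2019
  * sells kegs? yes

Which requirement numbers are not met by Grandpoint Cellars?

1. days of unreported inventory shrinkage 10 ≤ 14 → met
2. excise tax bond $40,000 ≥ $40,000 → met
3. security system test 331 days ago vs limit 365 → met
4. condition 'sells kegs' holds; age-verification audit 404 days ago vs limit 365 → not met
5. condition 'sells for on-premises consumption' holds; responsible-vendor training 84 days ago vs limit 90 → met
6. inventory reconciliation 785 days ago vs limit 540 → not met
7. condition 'offers delivery' does not hold → requirement n/a → met
8. excise tax filing 290 days ago vs limit 365 → met
Not met: 4, 6

4, 6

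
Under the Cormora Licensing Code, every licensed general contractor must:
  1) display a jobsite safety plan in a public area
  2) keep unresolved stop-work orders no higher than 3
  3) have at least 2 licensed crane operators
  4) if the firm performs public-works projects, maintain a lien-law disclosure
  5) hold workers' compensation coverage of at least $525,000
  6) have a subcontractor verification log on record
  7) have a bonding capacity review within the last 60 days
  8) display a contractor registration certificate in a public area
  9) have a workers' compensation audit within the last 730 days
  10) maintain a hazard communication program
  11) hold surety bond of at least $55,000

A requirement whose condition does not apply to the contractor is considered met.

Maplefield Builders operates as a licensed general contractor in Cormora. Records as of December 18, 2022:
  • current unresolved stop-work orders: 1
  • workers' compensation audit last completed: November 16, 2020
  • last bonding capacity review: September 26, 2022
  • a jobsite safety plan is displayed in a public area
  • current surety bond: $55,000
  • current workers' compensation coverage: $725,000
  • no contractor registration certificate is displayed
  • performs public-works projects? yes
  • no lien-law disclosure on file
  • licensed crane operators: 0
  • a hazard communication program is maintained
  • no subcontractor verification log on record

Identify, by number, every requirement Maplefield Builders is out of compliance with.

1. jobsite safety plan present → met
2. unresolved stop-work orders 1 ≤ 3 → met
3. licensed crane operators 0 < 2 → not met
4. condition 'performs public-works projects' holds; lien-law disclosure absent → not met
5. workers' compensation coverage $725,000 ≥ $525,000 → met
6. subcontractor verification log absent → not met
7. bonding capacity review 83 days ago vs limit 60 → not met
8. contractor registration certificate absent → not met
9. workers' compensation audit 762 days ago vs limit 730 → not met
10. hazard communication program present → met
11. surety bond $55,000 ≥ $55,000 → met
Not met: 3, 4, 6, 7, 8, 9

3, 4, 6, 7, 8, 9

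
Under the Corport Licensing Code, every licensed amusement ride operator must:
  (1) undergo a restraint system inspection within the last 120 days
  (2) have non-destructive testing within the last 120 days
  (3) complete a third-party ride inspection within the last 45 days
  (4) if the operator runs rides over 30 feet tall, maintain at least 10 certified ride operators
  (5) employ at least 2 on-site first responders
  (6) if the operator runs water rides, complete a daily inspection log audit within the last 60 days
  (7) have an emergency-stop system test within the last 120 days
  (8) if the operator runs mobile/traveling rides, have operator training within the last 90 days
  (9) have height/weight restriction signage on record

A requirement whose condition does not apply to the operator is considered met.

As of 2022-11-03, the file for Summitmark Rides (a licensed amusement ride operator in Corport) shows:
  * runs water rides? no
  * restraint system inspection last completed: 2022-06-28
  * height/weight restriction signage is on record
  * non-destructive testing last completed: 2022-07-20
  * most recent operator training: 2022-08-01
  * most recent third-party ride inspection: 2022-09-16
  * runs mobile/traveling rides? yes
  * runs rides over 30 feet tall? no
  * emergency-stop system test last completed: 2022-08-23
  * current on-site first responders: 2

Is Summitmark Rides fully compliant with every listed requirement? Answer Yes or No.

1. restraint system inspection 128 days ago vs limit 120 → not met
2. non-destructive testing 106 days ago vs limit 120 → met
3. third-party ride inspection 48 days ago vs limit 45 → not met
4. condition 'runs rides over 30 feet tall' does not hold → requirement n/a → met
5. on-site first responders 2 ≥ 2 → met
6. condition 'runs water rides' does not hold → requirement n/a → met
7. emergency-stop system test 72 days ago vs limit 120 → met
8. condition 'runs mobile/traveling rides' holds; operator training 94 days ago vs limit 90 → not met
9. height/weight restriction signage present → met
Not met: 1, 3, 8

No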